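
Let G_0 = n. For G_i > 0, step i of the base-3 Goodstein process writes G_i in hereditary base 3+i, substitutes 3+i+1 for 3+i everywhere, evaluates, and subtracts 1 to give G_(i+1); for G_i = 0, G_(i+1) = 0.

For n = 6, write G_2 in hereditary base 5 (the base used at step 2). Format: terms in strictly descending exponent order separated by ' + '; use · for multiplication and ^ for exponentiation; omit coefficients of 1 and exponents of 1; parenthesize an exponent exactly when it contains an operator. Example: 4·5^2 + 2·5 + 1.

6 —HB3→ 2·3 —bump→ 2·4 = 8 —(−1)→ 7
7 —HB4→ 4 + 3 —bump→ 5 + 3 = 8 —(−1)→ 7

5 + 2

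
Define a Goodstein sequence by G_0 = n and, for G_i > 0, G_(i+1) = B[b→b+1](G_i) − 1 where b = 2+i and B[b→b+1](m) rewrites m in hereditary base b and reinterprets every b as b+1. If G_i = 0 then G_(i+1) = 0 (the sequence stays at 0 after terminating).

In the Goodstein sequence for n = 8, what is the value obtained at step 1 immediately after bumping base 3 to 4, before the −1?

554

step 0: 8 = 2^(2 + 1); sub 3 for 2: 3^(3 + 1); = 81; G_1 = 81−1 = 80
step 1: 80 = 2·3^3 + 2·3^2 + 2·3 + 2; sub 4 for 3: 2·4^4 + 2·4^2 + 2·4 + 2; = 554; G_2 = 554−1 = 553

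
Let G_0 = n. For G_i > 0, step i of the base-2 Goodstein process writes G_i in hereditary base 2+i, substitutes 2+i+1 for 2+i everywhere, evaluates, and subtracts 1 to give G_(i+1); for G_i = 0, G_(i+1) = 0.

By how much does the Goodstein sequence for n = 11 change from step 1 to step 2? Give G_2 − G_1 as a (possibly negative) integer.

943

i=0: 11 = 2^(2 + 1) + 2 + 1 (b=2); 2→3: 3^(3 + 1) + 3 + 1 = 85; 85−1 = 84
i=1: 84 = 3^(3 + 1) + 3 (b=3); 3→4: 4^(4 + 1) + 4 = 1028; 1028−1 = 1027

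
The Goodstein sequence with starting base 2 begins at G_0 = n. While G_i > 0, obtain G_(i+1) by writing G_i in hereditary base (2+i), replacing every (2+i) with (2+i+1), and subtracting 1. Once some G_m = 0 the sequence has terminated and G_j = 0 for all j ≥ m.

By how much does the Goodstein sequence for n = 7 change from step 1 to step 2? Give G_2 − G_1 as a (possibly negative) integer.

229

(0) 7|_2 = 2^2 + 2 + 1 ↦ 3^3 + 3 + 1|_3 = 31 ⇒ 30
(1) 30|_3 = 3^3 + 3 ↦ 4^4 + 4|_4 = 260 ⇒ 259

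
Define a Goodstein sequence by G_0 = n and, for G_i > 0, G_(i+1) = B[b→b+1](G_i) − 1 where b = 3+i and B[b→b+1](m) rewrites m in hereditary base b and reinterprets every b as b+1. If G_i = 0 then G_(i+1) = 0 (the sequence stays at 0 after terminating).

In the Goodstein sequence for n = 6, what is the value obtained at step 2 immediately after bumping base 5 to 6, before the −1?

8

G_0=6  [base 3] 2·3  →[3↦4]→  2·4 = 8  −1 ⇒ G_1=7
G_1=7  [base 4] 4 + 3  →[4↦5]→  5 + 3 = 8  −1 ⇒ G_2=7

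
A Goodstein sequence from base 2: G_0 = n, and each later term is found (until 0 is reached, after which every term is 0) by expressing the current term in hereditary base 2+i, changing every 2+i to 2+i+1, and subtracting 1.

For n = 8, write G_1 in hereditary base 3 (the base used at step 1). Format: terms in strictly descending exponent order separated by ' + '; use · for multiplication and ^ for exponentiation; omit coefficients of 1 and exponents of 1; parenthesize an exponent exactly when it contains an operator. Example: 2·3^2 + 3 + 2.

2·3^3 + 2·3^2 + 2·3 + 2

G_0 = 8. HB_2(8) = 2^(2 + 1). Bump = 81. G_1 = 80.
G_1 = 80. HB_3(80) = 2·3^3 + 2·3^2 + 2·3 + 2. Bump = 554. G_2 = 553.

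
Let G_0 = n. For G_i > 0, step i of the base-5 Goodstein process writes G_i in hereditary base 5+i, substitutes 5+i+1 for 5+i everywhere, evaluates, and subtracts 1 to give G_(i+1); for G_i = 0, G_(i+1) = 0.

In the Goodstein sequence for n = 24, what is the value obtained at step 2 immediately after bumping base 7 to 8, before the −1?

34

G_0 = 24. HB_5(24) = 4·5 + 4. Bump = 28. G_1 = 27.
G_1 = 27. HB_6(27) = 4·6 + 3. Bump = 31. G_2 = 30.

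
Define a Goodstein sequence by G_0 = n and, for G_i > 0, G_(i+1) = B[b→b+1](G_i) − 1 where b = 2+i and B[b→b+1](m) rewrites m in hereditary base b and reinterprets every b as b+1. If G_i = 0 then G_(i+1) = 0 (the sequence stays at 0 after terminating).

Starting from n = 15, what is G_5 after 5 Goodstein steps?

6588344

G_0=15  [base 2] 2^(2 + 1) + 2^2 + 2 + 1  →[2↦3]→  3^(3 + 1) + 3^3 + 3 + 1 = 112  −1 ⇒ G_1=111
G_1=111  [base 3] 3^(3 + 1) + 3^3 + 3  →[3↦4]→  4^(4 + 1) + 4^4 + 4 = 1284  −1 ⇒ G_2=1283
G_2=1283  [base 4] 4^(4 + 1) + 4^4 + 3  →[4↦5]→  5^(5 + 1) + 5^5 + 3 = 18753  −1 ⇒ G_3=18752
G_3=18752  [base 5] 5^(5 + 1) + 5^5 + 2  →[5↦6]→  6^(6 + 1) + 6^6 + 2 = 326594  −1 ⇒ G_4=326593
G_4=326593  [base 6] 6^(6 + 1) + 6^6 + 1  →[6↦7]→  7^(7 + 1) + 7^7 + 1 = 6588345  −1 ⇒ G_5=6588344
G_5=6588344  [base 7] 7^(7 + 1) + 7^7  →[7↦8]→  8^(8 + 1) + 8^8 = 150994944  −1 ⇒ G_6=150994943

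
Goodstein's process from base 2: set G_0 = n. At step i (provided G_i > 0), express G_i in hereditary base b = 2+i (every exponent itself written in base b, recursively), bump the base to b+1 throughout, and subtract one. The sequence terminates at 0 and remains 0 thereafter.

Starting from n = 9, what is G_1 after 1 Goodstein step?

(0) 9|_2 = 2^(2 + 1) + 1 ↦ 3^(3 + 1) + 1|_3 = 82 ⇒ 81
(1) 81|_3 = 3^(3 + 1) ↦ 4^(4 + 1)|_4 = 1024 ⇒ 1023

81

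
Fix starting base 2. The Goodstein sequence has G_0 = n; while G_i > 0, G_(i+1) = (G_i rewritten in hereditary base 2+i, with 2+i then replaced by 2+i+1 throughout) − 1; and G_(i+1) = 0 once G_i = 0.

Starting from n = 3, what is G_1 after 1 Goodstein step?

3

G_0 = 3. HB_2(3) = 2 + 1. Bump = 4. G_1 = 3.
G_1 = 3. HB_3(3) = 3. Bump = 4. G_2 = 3.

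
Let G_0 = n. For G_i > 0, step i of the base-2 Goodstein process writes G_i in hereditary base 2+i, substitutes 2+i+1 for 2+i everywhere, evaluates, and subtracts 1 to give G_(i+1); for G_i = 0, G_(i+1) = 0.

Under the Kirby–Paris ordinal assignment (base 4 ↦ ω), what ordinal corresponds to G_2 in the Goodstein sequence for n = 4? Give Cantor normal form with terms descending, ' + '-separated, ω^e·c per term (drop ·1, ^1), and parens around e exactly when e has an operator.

i=0: 4 = 2^2 (b=2); 2→3: 3^3 = 27; 27−1 = 26
i=1: 26 = 2·3^2 + 2·3 + 2 (b=3); 3→4: 2·4^2 + 2·4 + 2 = 42; 42−1 = 41

ω^2·2 + ω·2 + 1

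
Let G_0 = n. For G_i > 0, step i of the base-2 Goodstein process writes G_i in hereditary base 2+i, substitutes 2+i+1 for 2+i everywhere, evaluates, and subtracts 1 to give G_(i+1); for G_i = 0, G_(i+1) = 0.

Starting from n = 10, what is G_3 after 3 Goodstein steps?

15625

[0] 10 ≡ 2^(2 + 1) + 2 (base 2). Lift 3: 84. −1: 83.
[1] 83 ≡ 3^(3 + 1) + 2 (base 3). Lift 4: 1026. −1: 1025.
[2] 1025 ≡ 4^(4 + 1) + 1 (base 4). Lift 5: 15626. −1: 15625.
[3] 15625 ≡ 5^(5 + 1) (base 5). Lift 6: 279936. −1: 279935.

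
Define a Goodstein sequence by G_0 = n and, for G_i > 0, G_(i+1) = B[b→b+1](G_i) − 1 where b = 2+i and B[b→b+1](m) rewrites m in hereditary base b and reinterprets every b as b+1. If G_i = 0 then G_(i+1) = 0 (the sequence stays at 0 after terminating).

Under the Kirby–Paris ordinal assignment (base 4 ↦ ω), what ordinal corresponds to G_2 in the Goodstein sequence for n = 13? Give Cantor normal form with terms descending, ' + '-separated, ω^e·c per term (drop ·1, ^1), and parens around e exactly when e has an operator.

ω^(ω + 1) + ω^3·3 + ω^2·3 + ω·3 + 3

G_0 = 13. HB_2(13) = 2^(2 + 1) + 2^2 + 1. Bump = 109. G_1 = 108.
G_1 = 108. HB_3(108) = 3^(3 + 1) + 3^3. Bump = 1280. G_2 = 1279.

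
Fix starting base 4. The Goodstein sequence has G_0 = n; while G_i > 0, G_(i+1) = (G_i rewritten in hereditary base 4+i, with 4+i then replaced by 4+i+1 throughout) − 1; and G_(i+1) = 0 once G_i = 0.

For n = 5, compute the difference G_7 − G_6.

5 —HB4→ 4 + 1 —bump→ 5 + 1 = 6 —(−1)→ 5
5 —HB5→ 5 —bump→ 6 = 6 —(−1)→ 5
5 —HB6→ 5 —bump→ 5 = 5 —(−1)→ 4
4 —HB7→ 4 —bump→ 4 = 4 —(−1)→ 3
3 —HB8→ 3 —bump→ 3 = 3 —(−1)→ 2
2 —HB9→ 2 —bump→ 2 = 2 —(−1)→ 1
1 —HB10→ 1 —bump→ 1 = 1 —(−1)→ 0

-1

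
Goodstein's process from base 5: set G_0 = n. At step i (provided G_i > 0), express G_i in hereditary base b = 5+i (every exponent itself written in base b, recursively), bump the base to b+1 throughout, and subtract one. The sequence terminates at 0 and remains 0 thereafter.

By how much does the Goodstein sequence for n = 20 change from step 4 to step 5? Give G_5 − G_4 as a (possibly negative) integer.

2

[0] 20 ≡ 4·5 (base 5). Lift 6: 24. −1: 23.
[1] 23 ≡ 3·6 + 5 (base 6). Lift 7: 26. −1: 25.
[2] 25 ≡ 3·7 + 4 (base 7). Lift 8: 28. −1: 27.
[3] 27 ≡ 3·8 + 3 (base 8). Lift 9: 30. −1: 29.
[4] 29 ≡ 3·9 + 2 (base 9). Lift 10: 32. −1: 31.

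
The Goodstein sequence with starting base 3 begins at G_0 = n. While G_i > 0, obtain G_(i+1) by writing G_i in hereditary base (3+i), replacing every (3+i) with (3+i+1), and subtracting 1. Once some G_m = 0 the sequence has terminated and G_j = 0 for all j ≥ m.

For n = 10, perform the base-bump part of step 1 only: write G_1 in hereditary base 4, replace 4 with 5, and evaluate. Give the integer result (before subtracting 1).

25

i=0: 10 = 3^2 + 1 (b=3); 3→4: 4^2 + 1 = 17; 17−1 = 16
i=1: 16 = 4^2 (b=4); 4→5: 5^2 = 25; 25−1 = 24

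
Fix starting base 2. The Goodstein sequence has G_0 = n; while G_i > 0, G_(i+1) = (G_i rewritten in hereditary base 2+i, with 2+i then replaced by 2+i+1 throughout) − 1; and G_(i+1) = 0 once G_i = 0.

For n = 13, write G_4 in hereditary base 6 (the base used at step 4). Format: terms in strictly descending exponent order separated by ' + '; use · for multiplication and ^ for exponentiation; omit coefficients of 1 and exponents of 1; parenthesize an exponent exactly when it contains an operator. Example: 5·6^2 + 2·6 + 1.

6^(6 + 1) + 3·6^3 + 3·6^2 + 3·6 + 1

step 0: 13 = 2^(2 + 1) + 2^2 + 1; sub 3 for 2: 3^(3 + 1) + 3^3 + 1; = 109; G_1 = 109−1 = 108
step 1: 108 = 3^(3 + 1) + 3^3; sub 4 for 3: 4^(4 + 1) + 4^4; = 1280; G_2 = 1280−1 = 1279
step 2: 1279 = 4^(4 + 1) + 3·4^3 + 3·4^2 + 3·4 + 3; sub 5 for 4: 5^(5 + 1) + 3·5^3 + 3·5^2 + 3·5 + 3; = 16093; G_3 = 16093−1 = 16092
step 3: 16092 = 5^(5 + 1) + 3·5^3 + 3·5^2 + 3·5 + 2; sub 6 for 5: 6^(6 + 1) + 3·6^3 + 3·6^2 + 3·6 + 2; = 280712; G_4 = 280712−1 = 280711
step 4: 280711 = 6^(6 + 1) + 3·6^3 + 3·6^2 + 3·6 + 1; sub 7 for 6: 7^(7 + 1) + 3·7^3 + 3·7^2 + 3·7 + 1; = 5765999; G_5 = 5765999−1 = 5765998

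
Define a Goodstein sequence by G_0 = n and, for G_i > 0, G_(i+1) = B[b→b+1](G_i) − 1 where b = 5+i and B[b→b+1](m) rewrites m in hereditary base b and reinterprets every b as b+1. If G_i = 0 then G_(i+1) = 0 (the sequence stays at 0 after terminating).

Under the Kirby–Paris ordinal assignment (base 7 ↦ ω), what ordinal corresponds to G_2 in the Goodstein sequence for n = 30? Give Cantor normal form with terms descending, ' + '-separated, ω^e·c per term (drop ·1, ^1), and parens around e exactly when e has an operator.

ω^2 + 4

i=0: 30 = 5^2 + 5 (b=5); 5→6: 6^2 + 6 = 42; 42−1 = 41
i=1: 41 = 6^2 + 5 (b=6); 6→7: 7^2 + 5 = 54; 54−1 = 53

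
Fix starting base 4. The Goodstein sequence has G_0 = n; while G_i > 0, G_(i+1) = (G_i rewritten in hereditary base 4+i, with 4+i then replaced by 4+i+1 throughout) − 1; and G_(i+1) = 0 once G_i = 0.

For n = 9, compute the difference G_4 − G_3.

i=0: 9 = 2·4 + 1 (b=4); 4→5: 2·5 + 1 = 11; 11−1 = 10
i=1: 10 = 2·5 (b=5); 5→6: 2·6 = 12; 12−1 = 11
i=2: 11 = 6 + 5 (b=6); 6→7: 7 + 5 = 12; 12−1 = 11
i=3: 11 = 7 + 4 (b=7); 7→8: 8 + 4 = 12; 12−1 = 11

0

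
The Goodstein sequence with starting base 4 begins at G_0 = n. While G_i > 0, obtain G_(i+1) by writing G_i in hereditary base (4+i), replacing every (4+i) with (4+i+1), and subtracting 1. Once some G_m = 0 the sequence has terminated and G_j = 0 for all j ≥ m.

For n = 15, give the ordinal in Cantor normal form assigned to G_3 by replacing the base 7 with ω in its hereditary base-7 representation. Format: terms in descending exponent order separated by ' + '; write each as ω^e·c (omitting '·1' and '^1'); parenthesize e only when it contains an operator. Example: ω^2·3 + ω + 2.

(0) 15|_4 = 3·4 + 3 ↦ 3·5 + 3|_5 = 18 ⇒ 17
(1) 17|_5 = 3·5 + 2 ↦ 3·6 + 2|_6 = 20 ⇒ 19
(2) 19|_6 = 3·6 + 1 ↦ 3·7 + 1|_7 = 22 ⇒ 21
(3) 21|_7 = 3·7 ↦ 3·8|_8 = 24 ⇒ 23

ω·3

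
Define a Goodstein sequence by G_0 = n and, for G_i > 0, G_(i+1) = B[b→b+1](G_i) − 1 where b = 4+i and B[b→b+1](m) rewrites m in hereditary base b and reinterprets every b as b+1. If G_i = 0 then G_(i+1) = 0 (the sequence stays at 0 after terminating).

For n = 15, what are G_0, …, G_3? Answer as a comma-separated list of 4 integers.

15, 17, 19, 21

base 4: 15 = 3·4 + 3; at 5: 3·5 + 3 = 18; next = 17
base 5: 17 = 3·5 + 2; at 6: 3·6 + 2 = 20; next = 19
base 6: 19 = 3·6 + 1; at 7: 3·7 + 1 = 22; next = 21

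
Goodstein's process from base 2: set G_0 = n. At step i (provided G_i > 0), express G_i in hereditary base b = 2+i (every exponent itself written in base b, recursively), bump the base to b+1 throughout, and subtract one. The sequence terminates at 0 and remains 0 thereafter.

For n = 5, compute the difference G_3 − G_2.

i=0: 5 = 2^2 + 1 (b=2); 2→3: 3^3 + 1 = 28; 28−1 = 27
i=1: 27 = 3^3 (b=3); 3→4: 4^4 = 256; 256−1 = 255
i=2: 255 = 3·4^3 + 3·4^2 + 3·4 + 3 (b=4); 4→5: 3·5^3 + 3·5^2 + 3·5 + 3 = 468; 468−1 = 467

212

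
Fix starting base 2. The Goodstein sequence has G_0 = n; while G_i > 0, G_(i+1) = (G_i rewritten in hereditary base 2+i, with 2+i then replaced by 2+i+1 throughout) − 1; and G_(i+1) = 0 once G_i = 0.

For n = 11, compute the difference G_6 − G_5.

i=0: 11 = 2^(2 + 1) + 2 + 1 (b=2); 2→3: 3^(3 + 1) + 3 + 1 = 85; 85−1 = 84
i=1: 84 = 3^(3 + 1) + 3 (b=3); 3→4: 4^(4 + 1) + 4 = 1028; 1028−1 = 1027
i=2: 1027 = 4^(4 + 1) + 3 (b=4); 4→5: 5^(5 + 1) + 3 = 15628; 15628−1 = 15627
i=3: 15627 = 5^(5 + 1) + 2 (b=5); 5→6: 6^(6 + 1) + 2 = 279938; 279938−1 = 279937
i=4: 279937 = 6^(6 + 1) + 1 (b=6); 6→7: 7^(7 + 1) + 1 = 5764802; 5764802−1 = 5764801
i=5: 5764801 = 7^(7 + 1) (b=7); 7→8: 8^(8 + 1) = 134217728; 134217728−1 = 134217727

128452926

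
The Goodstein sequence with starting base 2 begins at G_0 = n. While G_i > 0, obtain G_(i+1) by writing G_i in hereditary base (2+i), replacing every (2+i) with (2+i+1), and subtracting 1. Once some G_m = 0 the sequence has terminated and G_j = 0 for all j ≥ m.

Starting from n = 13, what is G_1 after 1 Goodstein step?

108

base 2: 13 = 2^(2 + 1) + 2^2 + 1; at 3: 3^(3 + 1) + 3^3 + 1 = 109; next = 108
base 3: 108 = 3^(3 + 1) + 3^3; at 4: 4^(4 + 1) + 4^4 = 1280; next = 1279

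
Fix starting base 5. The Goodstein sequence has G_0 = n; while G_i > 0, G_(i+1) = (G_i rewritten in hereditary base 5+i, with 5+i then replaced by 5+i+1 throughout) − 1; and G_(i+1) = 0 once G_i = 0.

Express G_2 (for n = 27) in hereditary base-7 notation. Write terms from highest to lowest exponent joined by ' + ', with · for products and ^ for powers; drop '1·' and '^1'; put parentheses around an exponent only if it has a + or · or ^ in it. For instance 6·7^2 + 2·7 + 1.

7^2

G_0=27  [base 5] 5^2 + 2  →[5↦6]→  6^2 + 2 = 38  −1 ⇒ G_1=37
G_1=37  [base 6] 6^2 + 1  →[6↦7]→  7^2 + 1 = 50  −1 ⇒ G_2=49
G_2=49  [base 7] 7^2  →[7↦8]→  8^2 = 64  −1 ⇒ G_3=63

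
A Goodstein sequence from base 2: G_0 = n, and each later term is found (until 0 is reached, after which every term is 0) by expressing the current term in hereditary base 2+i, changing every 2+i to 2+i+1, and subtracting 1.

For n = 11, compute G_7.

11 —HB2→ 2^(2 + 1) + 2 + 1 —bump→ 3^(3 + 1) + 3 + 1 = 85 —(−1)→ 84
84 —HB3→ 3^(3 + 1) + 3 —bump→ 4^(4 + 1) + 4 = 1028 —(−1)→ 1027
1027 —HB4→ 4^(4 + 1) + 3 —bump→ 5^(5 + 1) + 3 = 15628 —(−1)→ 15627
15627 —HB5→ 5^(5 + 1) + 2 —bump→ 6^(6 + 1) + 2 = 279938 —(−1)→ 279937
279937 —HB6→ 6^(6 + 1) + 1 —bump→ 7^(7 + 1) + 1 = 5764802 —(−1)→ 5764801
5764801 —HB7→ 7^(7 + 1) —bump→ 8^(8 + 1) = 134217728 —(−1)→ 134217727
134217727 —HB8→ 7·8^8 + 7·8^7 + 7·8^6 + 7·8^5 + 7·8^4 + 7·8^3 + 7·8^2 + 7·8 + 7 —bump→ 7·9^9 + 7·9^7 + 7·9^6 + 7·9^5 + 7·9^4 + 7·9^3 + 7·9^2 + 7·9 + 7 = 2749609303 —(−1)→ 2749609302

2749609302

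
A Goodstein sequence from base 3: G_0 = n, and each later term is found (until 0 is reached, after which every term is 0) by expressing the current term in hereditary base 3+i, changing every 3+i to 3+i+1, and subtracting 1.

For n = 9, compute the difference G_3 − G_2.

2

[0] 9 ≡ 3^2 (base 3). Lift 4: 16. −1: 15.
[1] 15 ≡ 3·4 + 3 (base 4). Lift 5: 18. −1: 17.
[2] 17 ≡ 3·5 + 2 (base 5). Lift 6: 20. −1: 19.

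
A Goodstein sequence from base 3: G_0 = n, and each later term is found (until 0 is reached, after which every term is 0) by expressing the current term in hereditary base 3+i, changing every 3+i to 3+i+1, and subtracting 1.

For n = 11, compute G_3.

G_0 = 11. HB_3(11) = 3^2 + 2. Bump = 18. G_1 = 17.
G_1 = 17. HB_4(17) = 4^2 + 1. Bump = 26. G_2 = 25.
G_2 = 25. HB_5(25) = 5^2. Bump = 36. G_3 = 35.
G_3 = 35. HB_6(35) = 5·6 + 5. Bump = 40. G_4 = 39.

35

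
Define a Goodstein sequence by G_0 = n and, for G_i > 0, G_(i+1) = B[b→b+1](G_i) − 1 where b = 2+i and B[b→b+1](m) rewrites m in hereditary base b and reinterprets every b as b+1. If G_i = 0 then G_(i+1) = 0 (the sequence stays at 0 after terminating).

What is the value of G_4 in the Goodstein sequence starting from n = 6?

46655

(0) 6|_2 = 2^2 + 2 ↦ 3^3 + 3|_3 = 30 ⇒ 29
(1) 29|_3 = 3^3 + 2 ↦ 4^4 + 2|_4 = 258 ⇒ 257
(2) 257|_4 = 4^4 + 1 ↦ 5^5 + 1|_5 = 3126 ⇒ 3125
(3) 3125|_5 = 5^5 ↦ 6^6|_6 = 46656 ⇒ 46655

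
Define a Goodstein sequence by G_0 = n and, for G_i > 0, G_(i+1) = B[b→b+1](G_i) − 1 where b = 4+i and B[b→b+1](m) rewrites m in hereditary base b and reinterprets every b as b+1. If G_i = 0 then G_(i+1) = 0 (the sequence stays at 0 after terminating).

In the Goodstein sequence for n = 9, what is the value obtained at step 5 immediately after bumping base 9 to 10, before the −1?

base 4: 9 = 2·4 + 1; at 5: 2·5 + 1 = 11; next = 10
base 5: 10 = 2·5; at 6: 2·6 = 12; next = 11
base 6: 11 = 6 + 5; at 7: 7 + 5 = 12; next = 11
base 7: 11 = 7 + 4; at 8: 8 + 4 = 12; next = 11
base 8: 11 = 8 + 3; at 9: 9 + 3 = 12; next = 11

12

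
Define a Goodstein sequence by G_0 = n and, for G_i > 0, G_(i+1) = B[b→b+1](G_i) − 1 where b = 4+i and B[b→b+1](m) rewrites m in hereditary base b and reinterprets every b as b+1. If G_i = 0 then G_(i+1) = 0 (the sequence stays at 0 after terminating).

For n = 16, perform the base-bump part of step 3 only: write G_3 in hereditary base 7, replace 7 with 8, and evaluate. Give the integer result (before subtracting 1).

16 —HB4→ 4^2 —bump→ 5^2 = 25 —(−1)→ 24
24 —HB5→ 4·5 + 4 —bump→ 4·6 + 4 = 28 —(−1)→ 27
27 —HB6→ 4·6 + 3 —bump→ 4·7 + 3 = 31 —(−1)→ 30
30 —HB7→ 4·7 + 2 —bump→ 4·8 + 2 = 34 —(−1)→ 33

34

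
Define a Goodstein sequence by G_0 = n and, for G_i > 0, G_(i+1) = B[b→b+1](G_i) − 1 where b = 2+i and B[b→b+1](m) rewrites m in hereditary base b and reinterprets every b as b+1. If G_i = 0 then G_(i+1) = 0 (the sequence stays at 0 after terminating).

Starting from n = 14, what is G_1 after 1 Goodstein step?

110

i=0: 14 = 2^(2 + 1) + 2^2 + 2 (b=2); 2→3: 3^(3 + 1) + 3^3 + 3 = 111; 111−1 = 110
i=1: 110 = 3^(3 + 1) + 3^3 + 2 (b=3); 3→4: 4^(4 + 1) + 4^4 + 2 = 1282; 1282−1 = 1281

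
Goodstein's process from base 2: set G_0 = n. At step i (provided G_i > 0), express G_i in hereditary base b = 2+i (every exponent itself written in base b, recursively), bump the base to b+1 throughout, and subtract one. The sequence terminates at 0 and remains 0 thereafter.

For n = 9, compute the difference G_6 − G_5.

47861573

9 —HB2→ 2^(2 + 1) + 1 —bump→ 3^(3 + 1) + 1 = 82 —(−1)→ 81
81 —HB3→ 3^(3 + 1) —bump→ 4^(4 + 1) = 1024 —(−1)→ 1023
1023 —HB4→ 3·4^4 + 3·4^3 + 3·4^2 + 3·4 + 3 —bump→ 3·5^5 + 3·5^3 + 3·5^2 + 3·5 + 3 = 9843 —(−1)→ 9842
9842 —HB5→ 3·5^5 + 3·5^3 + 3·5^2 + 3·5 + 2 —bump→ 3·6^6 + 3·6^3 + 3·6^2 + 3·6 + 2 = 140744 —(−1)→ 140743
140743 —HB6→ 3·6^6 + 3·6^3 + 3·6^2 + 3·6 + 1 —bump→ 3·7^7 + 3·7^3 + 3·7^2 + 3·7 + 1 = 2471827 —(−1)→ 2471826
2471826 —HB7→ 3·7^7 + 3·7^3 + 3·7^2 + 3·7 —bump→ 3·8^8 + 3·8^3 + 3·8^2 + 3·8 = 50333400 —(−1)→ 50333399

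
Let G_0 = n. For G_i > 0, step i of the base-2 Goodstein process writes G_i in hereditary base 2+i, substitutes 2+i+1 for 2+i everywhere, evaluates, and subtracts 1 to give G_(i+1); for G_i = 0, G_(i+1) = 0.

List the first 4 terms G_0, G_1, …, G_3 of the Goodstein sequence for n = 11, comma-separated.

11, 84, 1027, 15627

11 —HB2→ 2^(2 + 1) + 2 + 1 —bump→ 3^(3 + 1) + 3 + 1 = 85 —(−1)→ 84
84 —HB3→ 3^(3 + 1) + 3 —bump→ 4^(4 + 1) + 4 = 1028 —(−1)→ 1027
1027 —HB4→ 4^(4 + 1) + 3 —bump→ 5^(5 + 1) + 3 = 15628 —(−1)→ 15627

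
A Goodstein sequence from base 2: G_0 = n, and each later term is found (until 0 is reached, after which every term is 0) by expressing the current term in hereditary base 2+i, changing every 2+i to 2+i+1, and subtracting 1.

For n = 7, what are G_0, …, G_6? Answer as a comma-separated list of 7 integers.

base 2: 7 = 2^2 + 2 + 1; at 3: 3^3 + 3 + 1 = 31; next = 30
base 3: 30 = 3^3 + 3; at 4: 4^4 + 4 = 260; next = 259
base 4: 259 = 4^4 + 3; at 5: 5^5 + 3 = 3128; next = 3127
base 5: 3127 = 5^5 + 2; at 6: 6^6 + 2 = 46658; next = 46657
base 6: 46657 = 6^6 + 1; at 7: 7^7 + 1 = 823544; next = 823543
base 7: 823543 = 7^7; at 8: 8^8 = 16777216; next = 16777215

7, 30, 259, 3127, 46657, 823543, 16777215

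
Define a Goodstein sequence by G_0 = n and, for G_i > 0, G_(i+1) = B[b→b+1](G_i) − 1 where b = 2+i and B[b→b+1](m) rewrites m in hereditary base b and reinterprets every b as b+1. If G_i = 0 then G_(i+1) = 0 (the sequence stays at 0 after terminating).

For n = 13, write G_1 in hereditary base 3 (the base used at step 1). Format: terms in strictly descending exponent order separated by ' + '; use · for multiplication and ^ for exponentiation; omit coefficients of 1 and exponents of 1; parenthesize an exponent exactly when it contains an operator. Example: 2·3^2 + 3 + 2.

13 —HB2→ 2^(2 + 1) + 2^2 + 1 —bump→ 3^(3 + 1) + 3^3 + 1 = 109 —(−1)→ 108
108 —HB3→ 3^(3 + 1) + 3^3 —bump→ 4^(4 + 1) + 4^4 = 1280 —(−1)→ 1279

3^(3 + 1) + 3^3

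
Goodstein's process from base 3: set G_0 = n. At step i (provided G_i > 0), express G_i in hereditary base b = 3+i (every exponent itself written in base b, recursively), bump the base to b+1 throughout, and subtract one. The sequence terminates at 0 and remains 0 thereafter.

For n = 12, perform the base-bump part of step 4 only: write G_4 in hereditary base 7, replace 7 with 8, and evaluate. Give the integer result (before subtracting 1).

G_0 = 12. HB_3(12) = 3^2 + 3. Bump = 20. G_1 = 19.
G_1 = 19. HB_4(19) = 4^2 + 3. Bump = 28. G_2 = 27.
G_2 = 27. HB_5(27) = 5^2 + 2. Bump = 38. G_3 = 37.
G_3 = 37. HB_6(37) = 6^2 + 1. Bump = 50. G_4 = 49.
G_4 = 49. HB_7(49) = 7^2. Bump = 64. G_5 = 63.

64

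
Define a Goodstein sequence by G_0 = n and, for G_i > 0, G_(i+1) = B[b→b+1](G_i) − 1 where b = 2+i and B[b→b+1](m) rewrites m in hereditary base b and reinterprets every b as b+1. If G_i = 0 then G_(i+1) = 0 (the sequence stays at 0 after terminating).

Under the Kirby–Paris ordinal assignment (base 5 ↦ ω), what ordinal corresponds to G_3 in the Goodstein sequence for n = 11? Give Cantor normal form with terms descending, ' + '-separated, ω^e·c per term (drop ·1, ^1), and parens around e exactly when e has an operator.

step 0: 11 = 2^(2 + 1) + 2 + 1; sub 3 for 2: 3^(3 + 1) + 3 + 1; = 85; G_1 = 85−1 = 84
step 1: 84 = 3^(3 + 1) + 3; sub 4 for 3: 4^(4 + 1) + 4; = 1028; G_2 = 1028−1 = 1027
step 2: 1027 = 4^(4 + 1) + 3; sub 5 for 4: 5^(5 + 1) + 3; = 15628; G_3 = 15628−1 = 15627
step 3: 15627 = 5^(5 + 1) + 2; sub 6 for 5: 6^(6 + 1) + 2; = 279938; G_4 = 279938−1 = 279937

ω^(ω + 1) + 2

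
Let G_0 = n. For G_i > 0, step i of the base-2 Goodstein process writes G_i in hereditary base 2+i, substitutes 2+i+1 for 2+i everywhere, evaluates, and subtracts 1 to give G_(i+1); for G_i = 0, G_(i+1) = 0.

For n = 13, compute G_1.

G_0 = 13. HB_2(13) = 2^(2 + 1) + 2^2 + 1. Bump = 109. G_1 = 108.
G_1 = 108. HB_3(108) = 3^(3 + 1) + 3^3. Bump = 1280. G_2 = 1279.

108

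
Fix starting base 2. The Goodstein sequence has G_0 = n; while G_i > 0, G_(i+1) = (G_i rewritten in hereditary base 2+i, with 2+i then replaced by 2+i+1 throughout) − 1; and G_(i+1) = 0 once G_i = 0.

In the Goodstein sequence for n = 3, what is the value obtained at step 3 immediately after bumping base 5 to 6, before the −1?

base 2: 3 = 2 + 1; at 3: 3 + 1 = 4; next = 3
base 3: 3 = 3; at 4: 4 = 4; next = 3
base 4: 3 = 3; at 5: 3 = 3; next = 2
base 5: 2 = 2; at 6: 2 = 2; next = 1

2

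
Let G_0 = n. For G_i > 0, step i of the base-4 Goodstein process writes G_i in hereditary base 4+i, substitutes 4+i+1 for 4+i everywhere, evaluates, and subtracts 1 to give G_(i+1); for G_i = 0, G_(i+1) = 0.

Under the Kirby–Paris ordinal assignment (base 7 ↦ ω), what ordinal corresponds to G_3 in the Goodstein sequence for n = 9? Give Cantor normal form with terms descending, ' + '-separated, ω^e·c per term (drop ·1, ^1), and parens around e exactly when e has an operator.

ω + 4

i=0: 9 = 2·4 + 1 (b=4); 4→5: 2·5 + 1 = 11; 11−1 = 10
i=1: 10 = 2·5 (b=5); 5→6: 2·6 = 12; 12−1 = 11
i=2: 11 = 6 + 5 (b=6); 6→7: 7 + 5 = 12; 12−1 = 11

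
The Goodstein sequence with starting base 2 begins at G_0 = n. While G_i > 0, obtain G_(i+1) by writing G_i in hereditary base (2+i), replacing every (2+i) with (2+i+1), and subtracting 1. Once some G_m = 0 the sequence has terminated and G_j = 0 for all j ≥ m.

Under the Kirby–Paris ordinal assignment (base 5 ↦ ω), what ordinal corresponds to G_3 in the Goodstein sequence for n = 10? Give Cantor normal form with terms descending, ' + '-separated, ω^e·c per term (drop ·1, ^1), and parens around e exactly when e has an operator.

ω^(ω + 1)

[0] 10 ≡ 2^(2 + 1) + 2 (base 2). Lift 3: 84. −1: 83.
[1] 83 ≡ 3^(3 + 1) + 2 (base 3). Lift 4: 1026. −1: 1025.
[2] 1025 ≡ 4^(4 + 1) + 1 (base 4). Lift 5: 15626. −1: 15625.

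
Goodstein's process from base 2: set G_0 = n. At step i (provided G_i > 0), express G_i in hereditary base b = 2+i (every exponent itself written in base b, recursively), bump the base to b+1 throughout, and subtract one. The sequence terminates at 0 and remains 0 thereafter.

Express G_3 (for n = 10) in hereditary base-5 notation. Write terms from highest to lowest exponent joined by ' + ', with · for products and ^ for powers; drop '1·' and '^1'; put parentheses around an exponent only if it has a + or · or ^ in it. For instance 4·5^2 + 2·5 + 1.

G_0=10  [base 2] 2^(2 + 1) + 2  →[2↦3]→  3^(3 + 1) + 3 = 84  −1 ⇒ G_1=83
G_1=83  [base 3] 3^(3 + 1) + 2  →[3↦4]→  4^(4 + 1) + 2 = 1026  −1 ⇒ G_2=1025
G_2=1025  [base 4] 4^(4 + 1) + 1  →[4↦5]→  5^(5 + 1) + 1 = 15626  −1 ⇒ G_3=15625
G_3=15625  [base 5] 5^(5 + 1)  →[5↦6]→  6^(6 + 1) = 279936  −1 ⇒ G_4=279935

5^(5 + 1)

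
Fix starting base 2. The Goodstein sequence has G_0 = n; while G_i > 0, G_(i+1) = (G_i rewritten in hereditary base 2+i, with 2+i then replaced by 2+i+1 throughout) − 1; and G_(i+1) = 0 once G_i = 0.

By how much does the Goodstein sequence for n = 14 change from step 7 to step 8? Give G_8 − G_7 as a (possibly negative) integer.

14 —HB2→ 2^(2 + 1) + 2^2 + 2 —bump→ 3^(3 + 1) + 3^3 + 3 = 111 —(−1)→ 110
110 —HB3→ 3^(3 + 1) + 3^3 + 2 —bump→ 4^(4 + 1) + 4^4 + 2 = 1282 —(−1)→ 1281
1281 —HB4→ 4^(4 + 1) + 4^4 + 1 —bump→ 5^(5 + 1) + 5^5 + 1 = 18751 —(−1)→ 18750
18750 —HB5→ 5^(5 + 1) + 5^5 —bump→ 6^(6 + 1) + 6^6 = 326592 —(−1)→ 326591
326591 —HB6→ 6^(6 + 1) + 5·6^5 + 5·6^4 + 5·6^3 + 5·6^2 + 5·6 + 5 —bump→ 7^(7 + 1) + 5·7^5 + 5·7^4 + 5·7^3 + 5·7^2 + 5·7 + 5 = 5862841 —(−1)→ 5862840
5862840 —HB7→ 7^(7 + 1) + 5·7^5 + 5·7^4 + 5·7^3 + 5·7^2 + 5·7 + 4 —bump→ 8^(8 + 1) + 5·8^5 + 5·8^4 + 5·8^3 + 5·8^2 + 5·8 + 4 = 134404972 —(−1)→ 134404971
134404971 —HB8→ 8^(8 + 1) + 5·8^5 + 5·8^4 + 5·8^3 + 5·8^2 + 5·8 + 3 —bump→ 9^(9 + 1) + 5·9^5 + 5·9^4 + 5·9^3 + 5·9^2 + 5·9 + 3 = 3487116549 —(−1)→ 3487116548
3487116548 —HB9→ 9^(9 + 1) + 5·9^5 + 5·9^4 + 5·9^3 + 5·9^2 + 5·9 + 2 —bump→ 10^(10 + 1) + 5·10^5 + 5·10^4 + 5·10^3 + 5·10^2 + 5·10 + 2 = 100000555552 —(−1)→ 100000555551

96513439003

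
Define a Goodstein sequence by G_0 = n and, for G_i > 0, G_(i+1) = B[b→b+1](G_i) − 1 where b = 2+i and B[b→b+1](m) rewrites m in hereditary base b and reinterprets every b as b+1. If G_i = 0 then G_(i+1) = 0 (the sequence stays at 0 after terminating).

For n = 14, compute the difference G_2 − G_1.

[0] 14 ≡ 2^(2 + 1) + 2^2 + 2 (base 2). Lift 3: 111. −1: 110.
[1] 110 ≡ 3^(3 + 1) + 3^3 + 2 (base 3). Lift 4: 1282. −1: 1281.

1171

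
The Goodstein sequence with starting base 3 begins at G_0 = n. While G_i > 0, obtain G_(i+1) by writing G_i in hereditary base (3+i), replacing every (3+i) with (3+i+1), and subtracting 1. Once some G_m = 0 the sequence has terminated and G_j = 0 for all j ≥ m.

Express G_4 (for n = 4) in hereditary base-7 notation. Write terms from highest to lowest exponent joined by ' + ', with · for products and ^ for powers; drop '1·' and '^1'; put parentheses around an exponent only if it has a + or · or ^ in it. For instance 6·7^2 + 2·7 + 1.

step 0: 4 = 3 + 1; sub 4 for 3: 4 + 1; = 5; G_1 = 5−1 = 4
step 1: 4 = 4; sub 5 for 4: 5; = 5; G_2 = 5−1 = 4
step 2: 4 = 4; sub 6 for 5: 4; = 4; G_3 = 4−1 = 3
step 3: 3 = 3; sub 7 for 6: 3; = 3; G_4 = 3−1 = 2
step 4: 2 = 2; sub 8 for 7: 2; = 2; G_5 = 2−1 = 1

2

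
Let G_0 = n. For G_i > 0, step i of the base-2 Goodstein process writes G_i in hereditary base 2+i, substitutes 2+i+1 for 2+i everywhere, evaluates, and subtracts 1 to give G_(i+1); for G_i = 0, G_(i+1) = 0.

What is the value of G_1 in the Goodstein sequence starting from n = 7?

base 2: 7 = 2^2 + 2 + 1; at 3: 3^3 + 3 + 1 = 31; next = 30
base 3: 30 = 3^3 + 3; at 4: 4^4 + 4 = 260; next = 259

30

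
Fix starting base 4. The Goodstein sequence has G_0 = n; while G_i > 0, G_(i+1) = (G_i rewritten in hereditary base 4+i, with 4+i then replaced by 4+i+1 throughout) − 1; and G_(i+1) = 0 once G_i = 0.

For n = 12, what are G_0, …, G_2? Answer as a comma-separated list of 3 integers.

12, 14, 15

G_0=12  [base 4] 3·4  →[4↦5]→  3·5 = 15  −1 ⇒ G_1=14
G_1=14  [base 5] 2·5 + 4  →[5↦6]→  2·6 + 4 = 16  −1 ⇒ G_2=15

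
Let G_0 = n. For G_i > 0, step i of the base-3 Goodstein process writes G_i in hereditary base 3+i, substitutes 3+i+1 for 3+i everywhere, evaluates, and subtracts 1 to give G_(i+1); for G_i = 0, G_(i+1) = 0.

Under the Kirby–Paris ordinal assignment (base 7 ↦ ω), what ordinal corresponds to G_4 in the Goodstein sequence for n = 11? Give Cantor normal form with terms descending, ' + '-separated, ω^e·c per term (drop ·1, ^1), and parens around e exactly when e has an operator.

G_0 = 11. HB_3(11) = 3^2 + 2. Bump = 18. G_1 = 17.
G_1 = 17. HB_4(17) = 4^2 + 1. Bump = 26. G_2 = 25.
G_2 = 25. HB_5(25) = 5^2. Bump = 36. G_3 = 35.
G_3 = 35. HB_6(35) = 5·6 + 5. Bump = 40. G_4 = 39.
G_4 = 39. HB_7(39) = 5·7 + 4. Bump = 44. G_5 = 43.

ω·5 + 4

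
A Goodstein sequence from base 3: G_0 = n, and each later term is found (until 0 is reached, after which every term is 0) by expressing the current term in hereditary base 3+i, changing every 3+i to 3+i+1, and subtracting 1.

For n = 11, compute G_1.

17

11 —HB3→ 3^2 + 2 —bump→ 4^2 + 2 = 18 —(−1)→ 17
17 —HB4→ 4^2 + 1 —bump→ 5^2 + 1 = 26 —(−1)→ 25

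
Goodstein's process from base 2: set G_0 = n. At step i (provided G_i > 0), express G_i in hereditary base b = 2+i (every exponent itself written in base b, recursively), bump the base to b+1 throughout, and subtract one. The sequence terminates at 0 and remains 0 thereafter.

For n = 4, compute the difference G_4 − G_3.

(0) 4|_2 = 2^2 ↦ 3^3|_3 = 27 ⇒ 26
(1) 26|_3 = 2·3^2 + 2·3 + 2 ↦ 2·4^2 + 2·4 + 2|_4 = 42 ⇒ 41
(2) 41|_4 = 2·4^2 + 2·4 + 1 ↦ 2·5^2 + 2·5 + 1|_5 = 61 ⇒ 60
(3) 60|_5 = 2·5^2 + 2·5 ↦ 2·6^2 + 2·6|_6 = 84 ⇒ 83

23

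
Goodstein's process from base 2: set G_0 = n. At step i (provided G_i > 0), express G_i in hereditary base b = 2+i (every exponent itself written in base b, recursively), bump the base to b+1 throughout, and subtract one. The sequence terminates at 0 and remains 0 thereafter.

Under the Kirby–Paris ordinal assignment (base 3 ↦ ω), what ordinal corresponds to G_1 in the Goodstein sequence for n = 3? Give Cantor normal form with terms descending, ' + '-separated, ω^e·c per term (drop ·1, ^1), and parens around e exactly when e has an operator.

i=0: 3 = 2 + 1 (b=2); 2→3: 3 + 1 = 4; 4−1 = 3
i=1: 3 = 3 (b=3); 3→4: 4 = 4; 4−1 = 3

ω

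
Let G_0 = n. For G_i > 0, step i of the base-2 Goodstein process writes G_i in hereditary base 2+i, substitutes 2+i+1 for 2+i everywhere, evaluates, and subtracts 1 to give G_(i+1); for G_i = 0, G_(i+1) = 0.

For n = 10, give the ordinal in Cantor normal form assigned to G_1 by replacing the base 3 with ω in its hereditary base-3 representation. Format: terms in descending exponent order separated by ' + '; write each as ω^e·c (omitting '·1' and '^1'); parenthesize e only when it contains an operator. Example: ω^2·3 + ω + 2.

base 2: 10 = 2^(2 + 1) + 2; at 3: 3^(3 + 1) + 3 = 84; next = 83
base 3: 83 = 3^(3 + 1) + 2; at 4: 4^(4 + 1) + 2 = 1026; next = 1025

ω^(ω + 1) + 2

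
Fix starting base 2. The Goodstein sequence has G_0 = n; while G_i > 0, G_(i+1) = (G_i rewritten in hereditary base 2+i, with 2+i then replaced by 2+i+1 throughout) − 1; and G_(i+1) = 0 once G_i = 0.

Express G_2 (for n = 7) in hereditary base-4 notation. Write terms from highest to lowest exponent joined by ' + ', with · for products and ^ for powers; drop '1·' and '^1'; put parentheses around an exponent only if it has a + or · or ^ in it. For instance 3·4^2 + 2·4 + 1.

[0] 7 ≡ 2^2 + 2 + 1 (base 2). Lift 3: 31. −1: 30.
[1] 30 ≡ 3^3 + 3 (base 3). Lift 4: 260. −1: 259.
[2] 259 ≡ 4^4 + 3 (base 4). Lift 5: 3128. −1: 3127.

4^4 + 3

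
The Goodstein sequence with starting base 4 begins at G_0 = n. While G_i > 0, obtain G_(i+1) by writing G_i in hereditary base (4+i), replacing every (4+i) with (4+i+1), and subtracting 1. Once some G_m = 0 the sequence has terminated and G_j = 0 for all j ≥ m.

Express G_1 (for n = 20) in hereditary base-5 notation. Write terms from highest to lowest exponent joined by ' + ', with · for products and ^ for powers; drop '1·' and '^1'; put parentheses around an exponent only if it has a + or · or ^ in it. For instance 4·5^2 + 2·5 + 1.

5^2 + 4

step 0: 20 = 4^2 + 4; sub 5 for 4: 5^2 + 5; = 30; G_1 = 30−1 = 29
step 1: 29 = 5^2 + 4; sub 6 for 5: 6^2 + 4; = 40; G_2 = 40−1 = 39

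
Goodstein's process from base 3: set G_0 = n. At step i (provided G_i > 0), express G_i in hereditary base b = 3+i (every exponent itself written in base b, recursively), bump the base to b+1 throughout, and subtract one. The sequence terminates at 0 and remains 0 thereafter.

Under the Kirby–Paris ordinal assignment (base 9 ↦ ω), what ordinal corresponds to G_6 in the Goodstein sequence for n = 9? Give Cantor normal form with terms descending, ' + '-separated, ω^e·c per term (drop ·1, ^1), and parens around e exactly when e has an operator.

ω·2 + 6

(0) 9|_3 = 3^2 ↦ 4^2|_4 = 16 ⇒ 15
(1) 15|_4 = 3·4 + 3 ↦ 3·5 + 3|_5 = 18 ⇒ 17
(2) 17|_5 = 3·5 + 2 ↦ 3·6 + 2|_6 = 20 ⇒ 19
(3) 19|_6 = 3·6 + 1 ↦ 3·7 + 1|_7 = 22 ⇒ 21
(4) 21|_7 = 3·7 ↦ 3·8|_8 = 24 ⇒ 23
(5) 23|_8 = 2·8 + 7 ↦ 2·9 + 7|_9 = 25 ⇒ 24
(6) 24|_9 = 2·9 + 6 ↦ 2·10 + 6|_10 = 26 ⇒ 25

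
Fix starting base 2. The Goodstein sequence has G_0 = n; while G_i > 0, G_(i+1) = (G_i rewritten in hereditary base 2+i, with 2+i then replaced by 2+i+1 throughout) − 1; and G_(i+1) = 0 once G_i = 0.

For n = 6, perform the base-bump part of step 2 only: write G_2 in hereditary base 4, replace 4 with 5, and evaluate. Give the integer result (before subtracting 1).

3126

6 —HB2→ 2^2 + 2 —bump→ 3^3 + 3 = 30 —(−1)→ 29
29 —HB3→ 3^3 + 2 —bump→ 4^4 + 2 = 258 —(−1)→ 257
257 —HB4→ 4^4 + 1 —bump→ 5^5 + 1 = 3126 —(−1)→ 3125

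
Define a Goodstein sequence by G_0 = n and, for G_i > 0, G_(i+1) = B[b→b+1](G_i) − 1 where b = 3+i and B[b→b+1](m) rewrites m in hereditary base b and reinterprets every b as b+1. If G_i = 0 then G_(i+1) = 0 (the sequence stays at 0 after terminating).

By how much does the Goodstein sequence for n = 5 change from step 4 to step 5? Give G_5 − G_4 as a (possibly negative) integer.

-1

step 0: 5 = 3 + 2; sub 4 for 3: 4 + 2; = 6; G_1 = 6−1 = 5
step 1: 5 = 4 + 1; sub 5 for 4: 5 + 1; = 6; G_2 = 6−1 = 5
step 2: 5 = 5; sub 6 for 5: 6; = 6; G_3 = 6−1 = 5
step 3: 5 = 5; sub 7 for 6: 5; = 5; G_4 = 5−1 = 4
step 4: 4 = 4; sub 8 for 7: 4; = 4; G_5 = 4−1 = 3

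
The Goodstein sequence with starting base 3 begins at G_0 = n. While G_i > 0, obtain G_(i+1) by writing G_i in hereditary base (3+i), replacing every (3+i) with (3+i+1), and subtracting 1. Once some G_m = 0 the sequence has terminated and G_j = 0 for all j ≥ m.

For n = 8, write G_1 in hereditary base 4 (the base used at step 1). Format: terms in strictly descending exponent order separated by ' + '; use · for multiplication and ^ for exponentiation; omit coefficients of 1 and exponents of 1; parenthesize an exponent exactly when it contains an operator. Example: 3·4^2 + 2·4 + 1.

2·4 + 1

step 0: 8 = 2·3 + 2; sub 4 for 3: 2·4 + 2; = 10; G_1 = 10−1 = 9
step 1: 9 = 2·4 + 1; sub 5 for 4: 2·5 + 1; = 11; G_2 = 11−1 = 10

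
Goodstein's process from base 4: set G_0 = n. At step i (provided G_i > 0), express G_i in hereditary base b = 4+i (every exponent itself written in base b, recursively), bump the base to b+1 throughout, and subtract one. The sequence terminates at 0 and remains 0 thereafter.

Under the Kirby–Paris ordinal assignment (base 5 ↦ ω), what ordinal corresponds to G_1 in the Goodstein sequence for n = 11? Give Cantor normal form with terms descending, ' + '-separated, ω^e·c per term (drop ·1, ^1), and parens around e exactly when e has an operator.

ω·2 + 2

G_0 = 11. HB_4(11) = 2·4 + 3. Bump = 13. G_1 = 12.
G_1 = 12. HB_5(12) = 2·5 + 2. Bump = 14. G_2 = 13.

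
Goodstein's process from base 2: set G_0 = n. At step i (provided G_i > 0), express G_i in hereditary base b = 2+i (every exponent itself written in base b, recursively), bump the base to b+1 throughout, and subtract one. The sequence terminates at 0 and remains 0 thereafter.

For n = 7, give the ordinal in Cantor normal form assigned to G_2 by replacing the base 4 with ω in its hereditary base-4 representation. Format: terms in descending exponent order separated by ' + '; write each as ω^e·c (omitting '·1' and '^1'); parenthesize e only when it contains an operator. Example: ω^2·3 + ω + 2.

ω^ω + 3

i=0: 7 = 2^2 + 2 + 1 (b=2); 2→3: 3^3 + 3 + 1 = 31; 31−1 = 30
i=1: 30 = 3^3 + 3 (b=3); 3→4: 4^4 + 4 = 260; 260−1 = 259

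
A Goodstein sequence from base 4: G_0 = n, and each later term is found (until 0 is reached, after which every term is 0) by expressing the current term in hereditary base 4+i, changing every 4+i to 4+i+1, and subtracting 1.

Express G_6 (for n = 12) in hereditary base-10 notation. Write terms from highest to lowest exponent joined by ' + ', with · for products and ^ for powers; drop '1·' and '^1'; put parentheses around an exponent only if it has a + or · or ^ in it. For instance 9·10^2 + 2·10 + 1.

12 —HB4→ 3·4 —bump→ 3·5 = 15 —(−1)→ 14
14 —HB5→ 2·5 + 4 —bump→ 2·6 + 4 = 16 —(−1)→ 15
15 —HB6→ 2·6 + 3 —bump→ 2·7 + 3 = 17 —(−1)→ 16
16 —HB7→ 2·7 + 2 —bump→ 2·8 + 2 = 18 —(−1)→ 17
17 —HB8→ 2·8 + 1 —bump→ 2·9 + 1 = 19 —(−1)→ 18
18 —HB9→ 2·9 —bump→ 2·10 = 20 —(−1)→ 19

10 + 9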